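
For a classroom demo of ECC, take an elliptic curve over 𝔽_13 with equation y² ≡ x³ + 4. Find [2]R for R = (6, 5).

tangent at (6, 5): λ = (3·6² + 0)/(2·5) ≡ 4/10. 10⁻¹ ≡ 4 (mod 13), so λ ≡ 4·4 ≡ 3.
  x = λ² - 6 - 6 = 9 - 12 ≡ 10; y = λ·(6 - 10) - 5 ≡ 9. → (10, 9)

(10, 9)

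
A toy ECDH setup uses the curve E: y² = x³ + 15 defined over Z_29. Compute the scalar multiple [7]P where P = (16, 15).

Repeated addition: build up to 7P.
2P: tangent at (16, 15): λ = (3·16² + 0)/(2·15) ≡ 14/1. 1⁻¹ ≡ 1 (mod 29) since 1·1 = 1 ≡ 1, so λ ≡ 14·1 ≡ 14.
  x = λ² - 16 - 16 = 196 - 32 ≡ 19; y = λ·(16 - 19) - 15 ≡ 1. → (19, 1)
3P: (19, 1) + (16, 15). λ = (15 - 1)/(16 - 19) ≡ 14/26 mod 29. 26⁻¹ ≡ 19 (mod 29) since 26·19 = 494 ≡ 1, so λ ≡ 5.
  x = λ² - 19 - 16 = 25 - 35 ≡ 19; y = λ·(19 - 19) - 1 ≡ 28. → (19, 28)
4P: (19, 28) + (16, 15). λ = (15 - 28)/(16 - 19) ≡ 16/26 mod 29. 26⁻¹ ≡ 19 (mod 29) since 26·19 = 494 ≡ 1, so λ ≡ 14.
  x = λ² - 19 - 16 = 196 - 35 ≡ 16; y = λ·(19 - 16) - 28 ≡ 14. → (16, 14)
5P: (16, 14) + (16, 15): same x and y₁ ≡ -y₂, so the sum is ∞.
6P: ∞ + (16, 15) = (16, 15) (identity).
7P: tangent at (16, 15): λ = (3·16² + 0)/(2·15) ≡ 14/1. 1⁻¹ ≡ 1 (mod 29), so λ ≡ 14·1 ≡ 14.
  x = λ² - 16 - 16 = 196 - 32 ≡ 19; y = λ·(16 - 19) - 15 ≡ 1. → (19, 1)

(19, 1)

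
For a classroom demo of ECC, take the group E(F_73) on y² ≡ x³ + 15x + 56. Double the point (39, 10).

tangent at (39, 10): λ = (3·39² + 15)/(2·10) ≡ 52/20. 20⁻¹ ≡ 11 (mod 73), so λ ≡ 52·11 ≡ 61.
  x = λ² - 39 - 39 = 3721 - 78 ≡ 66; y = λ·(39 - 66) - 10 ≡ 22. → (66, 22)

(66, 22)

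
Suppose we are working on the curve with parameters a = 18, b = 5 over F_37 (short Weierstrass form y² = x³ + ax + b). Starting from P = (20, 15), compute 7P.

Repeated addition: build up to 7P.
2P: tangent at (20, 15): λ = (3·20² + 18)/(2·15) ≡ 34/30. 30⁻¹ ≡ 21 (mod 37), so λ ≡ 34·21 ≡ 11.
  x = λ² - 20 - 20 = 121 - 40 ≡ 7; y = λ·(20 - 7) - 15 ≡ 17. → (7, 17)
3P: (7, 17) + (20, 15). λ = (15 - 17)/(20 - 7) ≡ 35/13 mod 37. 13⁻¹ ≡ 20 (mod 37), so λ ≡ 34.
  x = λ² - 7 - 20 = 1156 - 27 ≡ 19; y = λ·(7 - 19) - 17 ≡ 19. → (19, 19)
4P: (19, 19) + (20, 15). λ = (15 - 19)/(20 - 19) ≡ 33/1 mod 37. 1⁻¹ ≡ 1 (mod 37), so λ ≡ 33.
  x = λ² - 19 - 20 = 1089 - 39 ≡ 14; y = λ·(19 - 14) - 19 ≡ 35. → (14, 35)
5P: (14, 35) + (20, 15). λ = (15 - 35)/(20 - 14) ≡ 17/6 mod 37. 6⁻¹ ≡ 31 (mod 37), so λ ≡ 9.
  x = λ² - 14 - 20 = 81 - 34 ≡ 10; y = λ·(14 - 10) - 35 ≡ 1. → (10, 1)
6P: (10, 1) + (20, 15). λ = (15 - 1)/(20 - 10) ≡ 14/10 mod 37. 10⁻¹ ≡ 26 (mod 37), so λ ≡ 31.
  x = λ² - 10 - 20 = 961 - 30 ≡ 6; y = λ·(10 - 6) - 1 ≡ 12. → (6, 12)
7P: (6, 12) + (20, 15). λ = (15 - 12)/(20 - 6) ≡ 3/14 mod 37. 14⁻¹ ≡ 8 (mod 37) since 14·8 = 112 ≡ 1, so λ ≡ 24.
  x = λ² - 6 - 20 = 576 - 26 ≡ 32; y = λ·(6 - 32) - 12 ≡ 30. → (32, 30)

(32, 30)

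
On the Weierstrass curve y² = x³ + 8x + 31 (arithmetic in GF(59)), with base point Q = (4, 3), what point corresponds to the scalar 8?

Repeated addition: build up to 8Q.
2Q: tangent at (4, 3): λ = (3·4² + 8)/(2·3) ≡ 56/6. 6⁻¹ ≡ 10 (mod 59), so λ ≡ 56·10 ≡ 29.
  x = λ² - 4 - 4 = 841 - 8 ≡ 7; y = λ·(4 - 7) - 3 ≡ 28. → (7, 28)
3Q: (7, 28) + (4, 3). λ = (3 - 28)/(4 - 7) ≡ 34/56 mod 59. 56⁻¹ ≡ 39 (mod 59) since 56·39 = 2184 ≡ 1, so λ ≡ 28.
  x = λ² - 7 - 4 = 784 - 11 ≡ 6; y = λ·(7 - 6) - 28 ≡ 0. → (6, 0)
4Q: (6, 0) + (4, 3). λ = (3 - 0)/(4 - 6) ≡ 3/57 mod 59. 57⁻¹ ≡ 29 (mod 59) since 57·29 = 1653 ≡ 1, so λ ≡ 28.
  x = λ² - 6 - 4 = 784 - 10 ≡ 7; y = λ·(6 - 7) - 0 ≡ 31. → (7, 31)
5Q: (7, 31) + (4, 3). λ = (3 - 31)/(4 - 7) ≡ 31/56 mod 59. 56⁻¹ ≡ 39 (mod 59) since 56·39 = 2184 ≡ 1, so λ ≡ 29.
  x = λ² - 7 - 4 = 841 - 11 ≡ 4; y = λ·(7 - 4) - 31 ≡ 56. → (4, 56)
6Q: (4, 56) + (4, 3): same x and y₁ ≡ -y₂, so the sum is the point at infinity.
7Q: the point at infinity + (4, 3) = (4, 3) (identity).
8Q: tangent at (4, 3): λ = (3·4² + 8)/(2·3) ≡ 56/6. 6⁻¹ ≡ 10 (mod 59), so λ ≡ 56·10 ≡ 29.
  x = λ² - 4 - 4 = 841 - 8 ≡ 7; y = λ·(4 - 7) - 3 ≡ 28. → (7, 28)

(7, 28)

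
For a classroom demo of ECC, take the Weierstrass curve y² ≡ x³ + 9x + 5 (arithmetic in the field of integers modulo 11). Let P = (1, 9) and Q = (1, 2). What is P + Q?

The two points share x = 1 and their y-coordinates satisfy 9 + 2 ≡ 0 (mod 11), so they are inverses. Their sum is the point at infinity.

O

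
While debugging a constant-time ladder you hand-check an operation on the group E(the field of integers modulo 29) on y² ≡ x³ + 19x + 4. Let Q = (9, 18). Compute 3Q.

Repeated addition: build up to 3Q.
2Q: tangent at (9, 18): λ = (3·9² + 19)/(2·18) ≡ 1/7. 7⁻¹ ≡ 25 (mod 29) since 7·25 = 175 ≡ 1, so λ ≡ 1·25 ≡ 25.
  x = λ² - 9 - 9 = 625 - 18 ≡ 27; y = λ·(9 - 27) - 18 ≡ 25. → (27, 25)
3Q: (27, 25) + (9, 18). λ = (18 - 25)/(9 - 27) ≡ 22/11 mod 29. 11⁻¹ ≡ 8 (mod 29) since 11·8 = 88 ≡ 1, so λ ≡ 2.
  x = λ² - 27 - 9 = 4 - 36 ≡ 26; y = λ·(27 - 26) - 25 ≡ 6. → (26, 6)

(26, 6)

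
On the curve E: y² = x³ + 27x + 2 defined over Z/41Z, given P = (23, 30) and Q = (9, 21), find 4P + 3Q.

First 4P:
Double-and-add on 4 = (100)₂. Start with P = (23, 30) for the leading 1-bit.
double: tangent at (23, 30): λ = (3·23² + 27)/(2·30) ≡ 15/19. 19⁻¹ ≡ 13 (mod 41) since 19·13 = 247 ≡ 1, so λ ≡ 15·13 ≡ 31.
  x = λ² - 23 - 23 = 961 - 46 ≡ 13; y = λ·(23 - 13) - 30 ≡ 34. → (13, 34)
double: tangent at (13, 34): λ = (3·13² + 27)/(2·34) ≡ 1/27. 27⁻¹ ≡ 38 (mod 41) since 27·38 = 1026 ≡ 1, so λ ≡ 1·38 ≡ 38.
  x = λ² - 13 - 13 = 1444 - 26 ≡ 24; y = λ·(13 - 24) - 34 ≡ 40. → (24, 40)
4P = (24, 40).
Next 3Q:
Repeated addition: build up to 3Q.
2Q: tangent at (9, 21): λ = (3·9² + 27)/(2·21) ≡ 24/1. 1⁻¹ ≡ 1 (mod 41), so λ ≡ 24·1 ≡ 24.
  x = λ² - 9 - 9 = 576 - 18 ≡ 25; y = λ·(9 - 25) - 21 ≡ 5. → (25, 5)
3Q: (25, 5) + (9, 21). λ = (21 - 5)/(9 - 25) ≡ 16/25 mod 41. 25⁻¹ ≡ 23 (mod 41) since 25·23 = 575 ≡ 1, so λ ≡ 40.
  x = λ² - 25 - 9 = 1600 - 34 ≡ 8; y = λ·(25 - 8) - 5 ≡ 19. → (8, 19)
3Q = (8, 19).
Finally 4P + 3Q:
(24, 40) + (8, 19). λ = (19 - 40)/(8 - 24) ≡ 20/25 mod 41. 25⁻¹ ≡ 23 (mod 41) since 25·23 = 575 ≡ 1, so λ ≡ 9.
  x = λ² - 24 - 8 = 81 - 32 ≡ 8; y = λ·(24 - 8) - 40 ≡ 22. → (8, 22)

(8, 22)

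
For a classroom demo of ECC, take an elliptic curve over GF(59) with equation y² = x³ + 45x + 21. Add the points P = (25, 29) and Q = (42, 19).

(54, 54)

(25, 29) + (42, 19). λ = (19 - 29)/(42 - 25) ≡ 49/17 mod 59. 17⁻¹ ≡ 7 (mod 59) since 17·7 = 119 ≡ 1, so λ ≡ 48.
  x = λ² - 25 - 42 = 2304 - 67 ≡ 54; y = λ·(25 - 54) - 29 ≡ 54. → (54, 54)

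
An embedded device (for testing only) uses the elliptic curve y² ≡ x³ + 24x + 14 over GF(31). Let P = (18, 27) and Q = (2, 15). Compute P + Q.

(18, 27) + (2, 15). λ = (15 - 27)/(2 - 18) ≡ 19/15 mod 31. 15⁻¹ ≡ 29 (mod 31) since 15·29 = 435 ≡ 1, so λ ≡ 24.
  x = λ² - 18 - 2 = 576 - 20 ≡ 29; y = λ·(18 - 29) - 27 ≡ 19. → (29, 19)

(29, 19)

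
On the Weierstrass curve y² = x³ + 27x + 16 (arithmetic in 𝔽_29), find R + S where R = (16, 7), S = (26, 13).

(16, 7) + (26, 13). λ = (13 - 7)/(26 - 16) ≡ 6/10 mod 29. 10⁻¹ ≡ 3 (mod 29), so λ ≡ 18.
  x = λ² - 16 - 26 = 324 - 42 ≡ 21; y = λ·(16 - 21) - 7 ≡ 19. → (21, 19)

(21, 19)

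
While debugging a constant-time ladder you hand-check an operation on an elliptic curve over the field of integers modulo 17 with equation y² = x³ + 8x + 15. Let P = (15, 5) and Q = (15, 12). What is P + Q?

O

The two points share x = 15 and their y-coordinates satisfy 5 + 12 ≡ 0 (mod 17), so they are inverses. Their sum is 𝒪.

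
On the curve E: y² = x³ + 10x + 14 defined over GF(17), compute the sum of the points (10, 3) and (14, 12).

(10, 3) + (14, 12). λ = (12 - 3)/(14 - 10) ≡ 9/4 mod 17. 4⁻¹ ≡ 13 (mod 17) since 4·13 = 52 ≡ 1, so λ ≡ 15.
  x = λ² - 10 - 14 = 225 - 24 ≡ 14; y = λ·(10 - 14) - 3 ≡ 5. → (14, 5)

(14, 5)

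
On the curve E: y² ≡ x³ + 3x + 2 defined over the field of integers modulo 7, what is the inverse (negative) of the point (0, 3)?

(0, 4)

-(0, 3) = (0, -3 mod 7) = (0, 4).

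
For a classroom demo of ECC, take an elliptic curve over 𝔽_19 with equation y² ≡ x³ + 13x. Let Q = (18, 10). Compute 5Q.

(0, 0)

Repeated addition: build up to 5Q.
2Q: tangent at (18, 10): λ = (3·18² + 13)/(2·10) ≡ 16/1. 1⁻¹ ≡ 1 (mod 19) since 1·1 = 1 ≡ 1, so λ ≡ 16·1 ≡ 16.
  x = λ² - 18 - 18 = 256 - 36 ≡ 11; y = λ·(18 - 11) - 10 ≡ 7. → (11, 7)
3Q: (11, 7) + (18, 10). λ = (10 - 7)/(18 - 11) ≡ 3/7 mod 19. 7⁻¹ ≡ 11 (mod 19) since 7·11 = 77 ≡ 1, so λ ≡ 14.
  x = λ² - 11 - 18 = 196 - 29 ≡ 15; y = λ·(11 - 15) - 7 ≡ 13. → (15, 13)
4Q: (15, 13) + (18, 10). λ = (10 - 13)/(18 - 15) ≡ 16/3 mod 19. 3⁻¹ ≡ 13 (mod 19) since 3·13 = 39 ≡ 1, so λ ≡ 18.
  x = λ² - 15 - 18 = 324 - 33 ≡ 6; y = λ·(15 - 6) - 13 ≡ 16. → (6, 16)
5Q: (6, 16) + (18, 10). λ = (10 - 16)/(18 - 6) ≡ 13/12 mod 19. 12⁻¹ ≡ 8 (mod 19) since 12·8 = 96 ≡ 1, so λ ≡ 9.
  x = λ² - 6 - 18 = 81 - 24 ≡ 0; y = λ·(6 - 0) - 16 ≡ 0. → (0, 0)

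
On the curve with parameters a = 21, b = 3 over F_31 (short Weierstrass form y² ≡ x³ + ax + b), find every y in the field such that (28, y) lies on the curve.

none

x³ + 21x + 3 = 22543 ≡ 6 (mod 31).
6 is a non-residue mod 31; no y exists.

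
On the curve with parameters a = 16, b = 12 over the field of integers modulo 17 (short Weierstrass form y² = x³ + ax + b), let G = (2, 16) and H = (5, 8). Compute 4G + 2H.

O

First 4G:
Repeated addition: build up to 4G.
2G: tangent at (2, 16): λ = (3·2² + 16)/(2·16) ≡ 11/15. 15⁻¹ ≡ 8 (mod 17) since 15·8 = 120 ≡ 1, so λ ≡ 11·8 ≡ 3.
  x = λ² - 2 - 2 = 9 - 4 ≡ 5; y = λ·(2 - 5) - 16 ≡ 9. → (5, 9)
3G: (5, 9) + (2, 16). λ = (16 - 9)/(2 - 5) ≡ 7/14 mod 17. 14⁻¹ ≡ 11 (mod 17) since 14·11 = 154 ≡ 1, so λ ≡ 9.
  x = λ² - 5 - 2 = 81 - 7 ≡ 6; y = λ·(5 - 6) - 9 ≡ 16. → (6, 16)
4G: (6, 16) + (2, 16). λ = (16 - 16)/(2 - 6) ≡ 0/13 mod 17. 13⁻¹ ≡ 4 (mod 17), so λ ≡ 0.
  x = λ² - 6 - 2 = 0 - 8 ≡ 9; y = λ·(6 - 9) - 16 ≡ 1. → (9, 1)
4G = (9, 1).
Next 2H:
Repeated addition: build up to 2H.
2H: tangent at (5, 8): λ = (3·5² + 16)/(2·8) ≡ 6/16. 16⁻¹ ≡ 16 (mod 17) since 16·16 = 256 ≡ 1, so λ ≡ 6·16 ≡ 11.
  x = λ² - 5 - 5 = 121 - 10 ≡ 9; y = λ·(5 - 9) - 8 ≡ 16. → (9, 16)
2H = (9, 16).
Finally 4G + 2H:
(9, 1) + (9, 16): same x and y₁ ≡ -y₂, so the sum is 𝒪.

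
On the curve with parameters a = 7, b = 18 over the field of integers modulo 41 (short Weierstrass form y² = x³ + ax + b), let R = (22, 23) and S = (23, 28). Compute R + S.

(21, 23)

(22, 23) + (23, 28). λ = (28 - 23)/(23 - 22) ≡ 5/1 mod 41. 1⁻¹ ≡ 1 (mod 41), so λ ≡ 5.
  x = λ² - 22 - 23 = 25 - 45 ≡ 21; y = λ·(22 - 21) - 23 ≡ 23. → (21, 23)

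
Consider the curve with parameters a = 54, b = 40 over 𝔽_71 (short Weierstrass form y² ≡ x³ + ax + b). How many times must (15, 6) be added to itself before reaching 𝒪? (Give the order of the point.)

8

2P: tangent at (15, 6): λ = (3·15² + 54)/(2·6) ≡ 19/12. 12⁻¹ ≡ 6 (mod 71), so λ ≡ 19·6 ≡ 43.
  x = λ² - 15 - 15 = 1849 - 30 ≡ 44; y = λ·(15 - 44) - 6 ≡ 25. → (44, 25)
3P: (44, 25) + (15, 6). λ = (6 - 25)/(15 - 44) ≡ 52/42 mod 71. 42⁻¹ ≡ 22 (mod 71), so λ ≡ 8.
  x = λ² - 44 - 15 = 64 - 59 ≡ 5; y = λ·(44 - 5) - 25 ≡ 3. → (5, 3)
4P: (5, 3) + (15, 6). λ = (6 - 3)/(15 - 5) ≡ 3/10 mod 71. 10⁻¹ ≡ 64 (mod 71), so λ ≡ 50.
  x = λ² - 5 - 15 = 2500 - 20 ≡ 66; y = λ·(5 - 66) - 3 ≡ 0. → (66, 0)
5P: (66, 0) + (15, 6). λ = (6 - 0)/(15 - 66) ≡ 6/20 mod 71. 20⁻¹ ≡ 32 (mod 71) since 20·32 = 640 ≡ 1, so λ ≡ 50.
  x = λ² - 66 - 15 = 2500 - 81 ≡ 5; y = λ·(66 - 5) - 0 ≡ 68. → (5, 68)
6P: (5, 68) + (15, 6). λ = (6 - 68)/(15 - 5) ≡ 9/10 mod 71. 10⁻¹ ≡ 64 (mod 71), so λ ≡ 8.
  x = λ² - 5 - 15 = 64 - 20 ≡ 44; y = λ·(5 - 44) - 68 ≡ 46. → (44, 46)
7P: (44, 46) + (15, 6). λ = (6 - 46)/(15 - 44) ≡ 31/42 mod 71. 42⁻¹ ≡ 22 (mod 71), so λ ≡ 43.
  x = λ² - 44 - 15 = 1849 - 59 ≡ 15; y = λ·(44 - 15) - 46 ≡ 65. → (15, 65)
8P: (15, 65) + (15, 6): same x and y₁ ≡ -y₂, so the sum is 𝒪.
8P = 𝒪, so the order is 8.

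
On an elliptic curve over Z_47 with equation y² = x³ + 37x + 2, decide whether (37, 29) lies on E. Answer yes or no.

y² = 29² ≡ 42; x³ + 37x + 2 = 52024 ≡ 42 (mod 47). 42 = 42.

yes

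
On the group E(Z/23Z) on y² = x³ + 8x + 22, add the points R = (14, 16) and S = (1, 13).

(14, 16) + (1, 13). λ = (13 - 16)/(1 - 14) ≡ 20/10 mod 23. 10⁻¹ ≡ 7 (mod 23), so λ ≡ 2.
  x = λ² - 14 - 1 = 4 - 15 ≡ 12; y = λ·(14 - 12) - 16 ≡ 11. → (12, 11)

(12, 11)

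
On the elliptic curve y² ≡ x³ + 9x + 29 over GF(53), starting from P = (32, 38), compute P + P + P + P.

(7, 45)

Double-and-add on 4 = (100)₂. Start with P = (32, 38) for the leading 1-bit.
double: tangent at (32, 38): λ = (3·32² + 9)/(2·38) ≡ 7/23. 23⁻¹ ≡ 30 (mod 53), so λ ≡ 7·30 ≡ 51.
  x = λ² - 32 - 32 = 2601 - 64 ≡ 46; y = λ·(32 - 46) - 38 ≡ 43. → (46, 43)
double: tangent at (46, 43): λ = (3·46² + 9)/(2·43) ≡ 50/33. 33⁻¹ ≡ 45 (mod 53) since 33·45 = 1485 ≡ 1, so λ ≡ 50·45 ≡ 24.
  x = λ² - 46 - 46 = 576 - 92 ≡ 7; y = λ·(46 - 7) - 43 ≡ 45. → (7, 45)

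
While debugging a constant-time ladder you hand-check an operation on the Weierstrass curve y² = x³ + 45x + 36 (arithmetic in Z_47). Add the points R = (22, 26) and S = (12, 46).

(17, 11)

(22, 26) + (12, 46). λ = (46 - 26)/(12 - 22) ≡ 20/37 mod 47. 37⁻¹ ≡ 14 (mod 47) since 37·14 = 518 ≡ 1, so λ ≡ 45.
  x = λ² - 22 - 12 = 2025 - 34 ≡ 17; y = λ·(22 - 17) - 26 ≡ 11. → (17, 11)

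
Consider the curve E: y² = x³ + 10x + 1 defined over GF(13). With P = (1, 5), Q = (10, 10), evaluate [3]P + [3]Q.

First 3P:
Repeated addition: build up to 3P.
2P: tangent at (1, 5): λ = (3·1² + 10)/(2·5) ≡ 0/10. 10⁻¹ ≡ 4 (mod 13) since 10·4 = 40 ≡ 1, so λ ≡ 0·4 ≡ 0.
  x = λ² - 1 - 1 = 0 - 2 ≡ 11; y = λ·(1 - 11) - 5 ≡ 8. → (11, 8)
3P: (11, 8) + (1, 5). λ = (5 - 8)/(1 - 11) ≡ 10/3 mod 13. 3⁻¹ ≡ 9 (mod 13) since 3·9 = 27 ≡ 1, so λ ≡ 12.
  x = λ² - 11 - 1 = 144 - 12 ≡ 2; y = λ·(11 - 2) - 8 ≡ 9. → (2, 9)
3P = (2, 9).
Next 3Q:
Repeated addition: build up to 3Q.
2Q: tangent at (10, 10): λ = (3·10² + 10)/(2·10) ≡ 11/7. 7⁻¹ ≡ 2 (mod 13), so λ ≡ 11·2 ≡ 9.
  x = λ² - 10 - 10 = 81 - 20 ≡ 9; y = λ·(10 - 9) - 10 ≡ 12. → (9, 12)
3Q: (9, 12) + (10, 10). λ = (10 - 12)/(10 - 9) ≡ 11/1 mod 13. 1⁻¹ ≡ 1 (mod 13) since 1·1 = 1 ≡ 1, so λ ≡ 11.
  x = λ² - 9 - 10 = 121 - 19 ≡ 11; y = λ·(9 - 11) - 12 ≡ 5. → (11, 5)
3Q = (11, 5).
Finally 3P + 3Q:
(2, 9) + (11, 5). λ = (5 - 9)/(11 - 2) ≡ 9/9 mod 13. 9⁻¹ ≡ 3 (mod 13), so λ ≡ 1.
  x = λ² - 2 - 11 = 1 - 13 ≡ 1; y = λ·(2 - 1) - 9 ≡ 5. → (1, 5)

(1, 5)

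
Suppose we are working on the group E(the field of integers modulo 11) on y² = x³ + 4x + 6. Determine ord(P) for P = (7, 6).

2P: tangent at (7, 6): λ = (3·7² + 4)/(2·6) ≡ 8/1. 1⁻¹ ≡ 1 (mod 11), so λ ≡ 8·1 ≡ 8.
  x = λ² - 7 - 7 = 64 - 14 ≡ 6; y = λ·(7 - 6) - 6 ≡ 2. → (6, 2)
3P: (6, 2) + (7, 6). λ = (6 - 2)/(7 - 6) ≡ 4/1 mod 11. 1⁻¹ ≡ 1 (mod 11) since 1·1 = 1 ≡ 1, so λ ≡ 4.
  x = λ² - 6 - 7 = 16 - 13 ≡ 3; y = λ·(6 - 3) - 2 ≡ 10. → (3, 10)
4P: (3, 10) + (7, 6). λ = (6 - 10)/(7 - 3) ≡ 7/4 mod 11. 4⁻¹ ≡ 3 (mod 11) since 4·3 = 12 ≡ 1, so λ ≡ 10.
  x = λ² - 3 - 7 = 100 - 10 ≡ 2; y = λ·(3 - 2) - 10 ≡ 0. → (2, 0)
5P: (2, 0) + (7, 6). λ = (6 - 0)/(7 - 2) ≡ 6/5 mod 11. 5⁻¹ ≡ 9 (mod 11), so λ ≡ 10.
  x = λ² - 2 - 7 = 100 - 9 ≡ 3; y = λ·(2 - 3) - 0 ≡ 1. → (3, 1)
6P: (3, 1) + (7, 6). λ = (6 - 1)/(7 - 3) ≡ 5/4 mod 11. 4⁻¹ ≡ 3 (mod 11) since 4·3 = 12 ≡ 1, so λ ≡ 4.
  x = λ² - 3 - 7 = 16 - 10 ≡ 6; y = λ·(3 - 6) - 1 ≡ 9. → (6, 9)
7P: (6, 9) + (7, 6). λ = (6 - 9)/(7 - 6) ≡ 8/1 mod 11. 1⁻¹ ≡ 1 (mod 11), so λ ≡ 8.
  x = λ² - 6 - 7 = 64 - 13 ≡ 7; y = λ·(6 - 7) - 9 ≡ 5. → (7, 5)
8P: (7, 5) + (7, 6): same x and y₁ ≡ -y₂, so the sum is O.
8P = O, so the order is 8.

8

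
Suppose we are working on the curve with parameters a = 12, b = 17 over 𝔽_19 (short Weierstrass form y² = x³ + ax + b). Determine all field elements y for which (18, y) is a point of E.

x³ + 12x + 17 = 6065 ≡ 4 (mod 19).
Square roots of 4 mod 19: 2 and 17 (since 2² = 4 ≡ 4).

2, 17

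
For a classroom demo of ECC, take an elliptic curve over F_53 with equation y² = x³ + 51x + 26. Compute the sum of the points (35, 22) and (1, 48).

(13, 36)

(35, 22) + (1, 48). λ = (48 - 22)/(1 - 35) ≡ 26/19 mod 53. 19⁻¹ ≡ 14 (mod 53), so λ ≡ 46.
  x = λ² - 35 - 1 = 2116 - 36 ≡ 13; y = λ·(35 - 13) - 22 ≡ 36. → (13, 36)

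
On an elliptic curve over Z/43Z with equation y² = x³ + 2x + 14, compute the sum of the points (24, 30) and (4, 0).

(24, 30) + (4, 0). λ = (0 - 30)/(4 - 24) ≡ 13/23 mod 43. 23⁻¹ ≡ 15 (mod 43), so λ ≡ 23.
  x = λ² - 24 - 4 = 529 - 28 ≡ 28; y = λ·(24 - 28) - 30 ≡ 7. → (28, 7)

(28, 7)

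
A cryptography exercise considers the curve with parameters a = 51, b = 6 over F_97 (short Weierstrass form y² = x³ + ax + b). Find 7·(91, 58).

(31, 12)

Write G = (91, 58).
Repeated addition: build up to 7G.
2G: tangent at (91, 58): λ = (3·91² + 51)/(2·58) ≡ 62/19. 19⁻¹ ≡ 46 (mod 97) since 19·46 = 874 ≡ 1, so λ ≡ 62·46 ≡ 39.
  x = λ² - 91 - 91 = 1521 - 182 ≡ 78; y = λ·(91 - 78) - 58 ≡ 61. → (78, 61)
3G: (78, 61) + (91, 58). λ = (58 - 61)/(91 - 78) ≡ 94/13 mod 97. 13⁻¹ ≡ 15 (mod 97) since 13·15 = 195 ≡ 1, so λ ≡ 52.
  x = λ² - 78 - 91 = 2704 - 169 ≡ 13; y = λ·(78 - 13) - 61 ≡ 21. → (13, 21)
4G: (13, 21) + (91, 58). λ = (58 - 21)/(91 - 13) ≡ 37/78 mod 97. 78⁻¹ ≡ 51 (mod 97), so λ ≡ 44.
  x = λ² - 13 - 91 = 1936 - 104 ≡ 86; y = λ·(13 - 86) - 21 ≡ 65. → (86, 65)
5G: (86, 65) + (91, 58). λ = (58 - 65)/(91 - 86) ≡ 90/5 mod 97. 5⁻¹ ≡ 39 (mod 97), so λ ≡ 18.
  x = λ² - 86 - 91 = 324 - 177 ≡ 50; y = λ·(86 - 50) - 65 ≡ 1. → (50, 1)
6G: (50, 1) + (91, 58). λ = (58 - 1)/(91 - 50) ≡ 57/41 mod 97. 41⁻¹ ≡ 71 (mod 97), so λ ≡ 70.
  x = λ² - 50 - 91 = 4900 - 141 ≡ 6; y = λ·(50 - 6) - 1 ≡ 72. → (6, 72)
7G: (6, 72) + (91, 58). λ = (58 - 72)/(91 - 6) ≡ 83/85 mod 97. 85⁻¹ ≡ 8 (mod 97) since 85·8 = 680 ≡ 1, so λ ≡ 82.
  x = λ² - 6 - 91 = 6724 - 97 ≡ 31; y = λ·(6 - 31) - 72 ≡ 12. → (31, 12)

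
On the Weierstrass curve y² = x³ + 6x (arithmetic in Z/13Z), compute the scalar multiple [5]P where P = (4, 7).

O

Repeated addition: build up to 5P.
2P: tangent at (4, 7): λ = (3·4² + 6)/(2·7) ≡ 2/1. 1⁻¹ ≡ 1 (mod 13), so λ ≡ 2·1 ≡ 2.
  x = λ² - 4 - 4 = 4 - 8 ≡ 9; y = λ·(4 - 9) - 7 ≡ 9. → (9, 9)
3P: (9, 9) + (4, 7). λ = (7 - 9)/(4 - 9) ≡ 11/8 mod 13. 8⁻¹ ≡ 5 (mod 13), so λ ≡ 3.
  x = λ² - 9 - 4 = 9 - 13 ≡ 9; y = λ·(9 - 9) - 9 ≡ 4. → (9, 4)
4P: (9, 4) + (4, 7). λ = (7 - 4)/(4 - 9) ≡ 3/8 mod 13. 8⁻¹ ≡ 5 (mod 13), so λ ≡ 2.
  x = λ² - 9 - 4 = 4 - 13 ≡ 4; y = λ·(9 - 4) - 4 ≡ 6. → (4, 6)
5P: (4, 6) + (4, 7): same x and y₁ ≡ -y₂, so the sum is O.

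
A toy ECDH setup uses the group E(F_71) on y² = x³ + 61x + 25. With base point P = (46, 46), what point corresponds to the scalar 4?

Repeated addition: build up to 4P.
2P: tangent at (46, 46): λ = (3·46² + 61)/(2·46) ≡ 19/21. 21⁻¹ ≡ 44 (mod 71), so λ ≡ 19·44 ≡ 55.
  x = λ² - 46 - 46 = 3025 - 92 ≡ 22; y = λ·(46 - 22) - 46 ≡ 67. → (22, 67)
3P: (22, 67) + (46, 46). λ = (46 - 67)/(46 - 22) ≡ 50/24 mod 71. 24⁻¹ ≡ 3 (mod 71) since 24·3 = 72 ≡ 1, so λ ≡ 8.
  x = λ² - 22 - 46 = 64 - 68 ≡ 67; y = λ·(22 - 67) - 67 ≡ 70. → (67, 70)
4P: (67, 70) + (46, 46). λ = (46 - 70)/(46 - 67) ≡ 47/50 mod 71. 50⁻¹ ≡ 27 (mod 71), so λ ≡ 62.
  x = λ² - 67 - 46 = 3844 - 113 ≡ 39; y = λ·(67 - 39) - 70 ≡ 33. → (39, 33)

(39, 33)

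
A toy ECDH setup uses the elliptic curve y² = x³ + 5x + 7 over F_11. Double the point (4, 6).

(7, 0)

tangent at (4, 6): λ = (3·4² + 5)/(2·6) ≡ 9/1. 1⁻¹ ≡ 1 (mod 11), so λ ≡ 9·1 ≡ 9.
  x = λ² - 4 - 4 = 81 - 8 ≡ 7; y = λ·(4 - 7) - 6 ≡ 0. → (7, 0)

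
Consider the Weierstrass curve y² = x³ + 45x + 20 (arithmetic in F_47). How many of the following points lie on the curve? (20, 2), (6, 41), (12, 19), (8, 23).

(20, 2): 2² ≡ 4, rhs ≡ 37 → off.
(6, 41): 41² ≡ 36, rhs ≡ 36 → on.
(12, 19): 19² ≡ 32, rhs ≡ 32 → on.
(8, 23): 23² ≡ 12, rhs ≡ 46 → off.

2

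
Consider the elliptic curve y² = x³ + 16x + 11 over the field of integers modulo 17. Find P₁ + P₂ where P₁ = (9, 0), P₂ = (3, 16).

(9, 0) + (3, 16). λ = (16 - 0)/(3 - 9) ≡ 16/11 mod 17. 11⁻¹ ≡ 14 (mod 17), so λ ≡ 3.
  x = λ² - 9 - 3 = 9 - 12 ≡ 14; y = λ·(9 - 14) - 0 ≡ 2. → (14, 2)

(14, 2)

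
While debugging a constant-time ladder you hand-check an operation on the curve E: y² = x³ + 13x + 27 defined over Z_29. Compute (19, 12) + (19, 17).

O

The two points share x = 19 and their y-coordinates satisfy 12 + 17 ≡ 0 (mod 29), so they are inverses. Their sum is O.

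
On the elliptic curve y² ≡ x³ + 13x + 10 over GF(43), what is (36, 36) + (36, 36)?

tangent at (36, 36): λ = (3·36² + 13)/(2·36) ≡ 31/29. 29⁻¹ ≡ 3 (mod 43) since 29·3 = 87 ≡ 1, so λ ≡ 31·3 ≡ 7.
  x = λ² - 36 - 36 = 49 - 72 ≡ 20; y = λ·(36 - 20) - 36 ≡ 33. → (20, 33)

(20, 33)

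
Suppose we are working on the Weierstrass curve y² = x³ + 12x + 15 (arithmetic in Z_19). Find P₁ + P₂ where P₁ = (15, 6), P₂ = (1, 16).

(15, 6) + (1, 16). λ = (16 - 6)/(1 - 15) ≡ 10/5 mod 19. 5⁻¹ ≡ 4 (mod 19), so λ ≡ 2.
  x = λ² - 15 - 1 = 4 - 16 ≡ 7; y = λ·(15 - 7) - 6 ≡ 10. → (7, 10)

(7, 10)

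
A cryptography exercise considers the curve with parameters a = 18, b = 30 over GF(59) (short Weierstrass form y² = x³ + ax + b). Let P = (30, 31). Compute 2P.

(27, 32)

tangent at (30, 31): λ = (3·30² + 18)/(2·31) ≡ 4/3. 3⁻¹ ≡ 20 (mod 59), so λ ≡ 4·20 ≡ 21.
  x = λ² - 30 - 30 = 441 - 60 ≡ 27; y = λ·(30 - 27) - 31 ≡ 32. → (27, 32)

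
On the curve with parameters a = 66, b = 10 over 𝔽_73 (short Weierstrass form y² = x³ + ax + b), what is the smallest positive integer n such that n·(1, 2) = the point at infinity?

12

2P: tangent at (1, 2): λ = (3·1² + 66)/(2·2) ≡ 69/4. 4⁻¹ ≡ 55 (mod 73), so λ ≡ 69·55 ≡ 72.
  x = λ² - 1 - 1 = 5184 - 2 ≡ 72; y = λ·(1 - 72) - 2 ≡ 69. → (72, 69)
3P: (72, 69) + (1, 2). λ = (2 - 69)/(1 - 72) ≡ 6/2 mod 73. 2⁻¹ ≡ 37 (mod 73), so λ ≡ 3.
  x = λ² - 72 - 1 = 9 - 73 ≡ 9; y = λ·(72 - 9) - 69 ≡ 47. → (9, 47)
4P: (9, 47) + (1, 2). λ = (2 - 47)/(1 - 9) ≡ 28/65 mod 73. 65⁻¹ ≡ 9 (mod 73) since 65·9 = 585 ≡ 1, so λ ≡ 33.
  x = λ² - 9 - 1 = 1089 - 10 ≡ 57; y = λ·(9 - 57) - 47 ≡ 48. → (57, 48)
5P: (57, 48) + (1, 2). λ = (2 - 48)/(1 - 57) ≡ 27/17 mod 73. 17⁻¹ ≡ 43 (mod 73) since 17·43 = 731 ≡ 1, so λ ≡ 66.
  x = λ² - 57 - 1 = 4356 - 58 ≡ 64; y = λ·(57 - 64) - 48 ≡ 1. → (64, 1)
6P: (64, 1) + (1, 2). λ = (2 - 1)/(1 - 64) ≡ 1/10 mod 73. 10⁻¹ ≡ 22 (mod 73), so λ ≡ 22.
  x = λ² - 64 - 1 = 484 - 65 ≡ 54; y = λ·(64 - 54) - 1 ≡ 0. → (54, 0)
7P: (54, 0) + (1, 2). λ = (2 - 0)/(1 - 54) ≡ 2/20 mod 73. 20⁻¹ ≡ 11 (mod 73), so λ ≡ 22.
  x = λ² - 54 - 1 = 484 - 55 ≡ 64; y = λ·(54 - 64) - 0 ≡ 72. → (64, 72)
8P: (64, 72) + (1, 2). λ = (2 - 72)/(1 - 64) ≡ 3/10 mod 73. 10⁻¹ ≡ 22 (mod 73), so λ ≡ 66.
  x = λ² - 64 - 1 = 4356 - 65 ≡ 57; y = λ·(64 - 57) - 72 ≡ 25. → (57, 25)
9P: (57, 25) + (1, 2). λ = (2 - 25)/(1 - 57) ≡ 50/17 mod 73. 17⁻¹ ≡ 43 (mod 73) since 17·43 = 731 ≡ 1, so λ ≡ 33.
  x = λ² - 57 - 1 = 1089 - 58 ≡ 9; y = λ·(57 - 9) - 25 ≡ 26. → (9, 26)
10P: (9, 26) + (1, 2). λ = (2 - 26)/(1 - 9) ≡ 49/65 mod 73. 65⁻¹ ≡ 9 (mod 73) since 65·9 = 585 ≡ 1, so λ ≡ 3.
  x = λ² - 9 - 1 = 9 - 10 ≡ 72; y = λ·(9 - 72) - 26 ≡ 4. → (72, 4)
11P: (72, 4) + (1, 2). λ = (2 - 4)/(1 - 72) ≡ 71/2 mod 73. 2⁻¹ ≡ 37 (mod 73), so λ ≡ 72.
  x = λ² - 72 - 1 = 5184 - 73 ≡ 1; y = λ·(72 - 1) - 4 ≡ 71. → (1, 71)
12P: (1, 71) + (1, 2): same x and y₁ ≡ -y₂, so the sum is the point at infinity.
12P = the point at infinity, so the order is 12.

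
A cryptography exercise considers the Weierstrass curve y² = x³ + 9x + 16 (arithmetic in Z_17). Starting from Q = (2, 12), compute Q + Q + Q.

(12, 13)

Repeated addition: build up to 3Q.
2Q: tangent at (2, 12): λ = (3·2² + 9)/(2·12) ≡ 4/7. 7⁻¹ ≡ 5 (mod 17), so λ ≡ 4·5 ≡ 3.
  x = λ² - 2 - 2 = 9 - 4 ≡ 5; y = λ·(2 - 5) - 12 ≡ 13. → (5, 13)
3Q: (5, 13) + (2, 12). λ = (12 - 13)/(2 - 5) ≡ 16/14 mod 17. 14⁻¹ ≡ 11 (mod 17) since 14·11 = 154 ≡ 1, so λ ≡ 6.
  x = λ² - 5 - 2 = 36 - 7 ≡ 12; y = λ·(5 - 12) - 13 ≡ 13. → (12, 13)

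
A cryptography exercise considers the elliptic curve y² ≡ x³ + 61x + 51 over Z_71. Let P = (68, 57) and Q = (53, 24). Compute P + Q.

(23, 42)

(68, 57) + (53, 24). λ = (24 - 57)/(53 - 68) ≡ 38/56 mod 71. 56⁻¹ ≡ 52 (mod 71), so λ ≡ 59.
  x = λ² - 68 - 53 = 3481 - 121 ≡ 23; y = λ·(68 - 23) - 57 ≡ 42. → (23, 42)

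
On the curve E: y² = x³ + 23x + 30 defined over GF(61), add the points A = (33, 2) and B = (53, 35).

(16, 23)

(33, 2) + (53, 35). λ = (35 - 2)/(53 - 33) ≡ 33/20 mod 61. 20⁻¹ ≡ 58 (mod 61), so λ ≡ 23.
  x = λ² - 33 - 53 = 529 - 86 ≡ 16; y = λ·(33 - 16) - 2 ≡ 23. → (16, 23)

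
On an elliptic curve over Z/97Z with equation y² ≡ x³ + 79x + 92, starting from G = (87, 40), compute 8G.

Repeated addition: build up to 8G.
2G: tangent at (87, 40): λ = (3·87² + 79)/(2·40) ≡ 88/80. 80⁻¹ ≡ 57 (mod 97), so λ ≡ 88·57 ≡ 69.
  x = λ² - 87 - 87 = 4761 - 174 ≡ 28; y = λ·(87 - 28) - 40 ≡ 54. → (28, 54)
3G: (28, 54) + (87, 40). λ = (40 - 54)/(87 - 28) ≡ 83/59 mod 97. 59⁻¹ ≡ 74 (mod 97) since 59·74 = 4366 ≡ 1, so λ ≡ 31.
  x = λ² - 28 - 87 = 961 - 115 ≡ 70; y = λ·(28 - 70) - 54 ≡ 2. → (70, 2)
4G: (70, 2) + (87, 40). λ = (40 - 2)/(87 - 70) ≡ 38/17 mod 97. 17⁻¹ ≡ 40 (mod 97) since 17·40 = 680 ≡ 1, so λ ≡ 65.
  x = λ² - 70 - 87 = 4225 - 157 ≡ 91; y = λ·(70 - 91) - 2 ≡ 88. → (91, 88)
5G: (91, 88) + (87, 40). λ = (40 - 88)/(87 - 91) ≡ 49/93 mod 97. 93⁻¹ ≡ 24 (mod 97), so λ ≡ 12.
  x = λ² - 91 - 87 = 144 - 178 ≡ 63; y = λ·(91 - 63) - 88 ≡ 54. → (63, 54)
6G: (63, 54) + (87, 40). λ = (40 - 54)/(87 - 63) ≡ 83/24 mod 97. 24⁻¹ ≡ 93 (mod 97), so λ ≡ 56.
  x = λ² - 63 - 87 = 3136 - 150 ≡ 76; y = λ·(63 - 76) - 54 ≡ 91. → (76, 91)
7G: (76, 91) + (87, 40). λ = (40 - 91)/(87 - 76) ≡ 46/11 mod 97. 11⁻¹ ≡ 53 (mod 97) since 11·53 = 583 ≡ 1, so λ ≡ 13.
  x = λ² - 76 - 87 = 169 - 163 ≡ 6; y = λ·(76 - 6) - 91 ≡ 43. → (6, 43)
8G: (6, 43) + (87, 40). λ = (40 - 43)/(87 - 6) ≡ 94/81 mod 97. 81⁻¹ ≡ 6 (mod 97), so λ ≡ 79.
  x = λ² - 6 - 87 = 6241 - 93 ≡ 37; y = λ·(6 - 37) - 43 ≡ 30. → (37, 30)

(37, 30)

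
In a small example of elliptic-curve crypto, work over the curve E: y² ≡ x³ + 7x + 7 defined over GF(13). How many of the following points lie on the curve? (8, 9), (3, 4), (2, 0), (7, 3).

3

(8, 9): 9² ≡ 3, rhs ≡ 3 → on.
(3, 4): 4² ≡ 3, rhs ≡ 3 → on.
(2, 0): 0² ≡ 0, rhs ≡ 3 → off.
(7, 3): 3² ≡ 9, rhs ≡ 9 → on.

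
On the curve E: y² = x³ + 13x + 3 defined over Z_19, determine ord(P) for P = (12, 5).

7

2P: tangent at (12, 5): λ = (3·12² + 13)/(2·5) ≡ 8/10. 10⁻¹ ≡ 2 (mod 19), so λ ≡ 8·2 ≡ 16.
  x = λ² - 12 - 12 = 256 - 24 ≡ 4; y = λ·(12 - 4) - 5 ≡ 9. → (4, 9)
3P: (4, 9) + (12, 5). λ = (5 - 9)/(12 - 4) ≡ 15/8 mod 19. 8⁻¹ ≡ 12 (mod 19) since 8·12 = 96 ≡ 1, so λ ≡ 9.
  x = λ² - 4 - 12 = 81 - 16 ≡ 8; y = λ·(4 - 8) - 9 ≡ 12. → (8, 12)
4P: (8, 12) + (12, 5). λ = (5 - 12)/(12 - 8) ≡ 12/4 mod 19. 4⁻¹ ≡ 5 (mod 19) since 4·5 = 20 ≡ 1, so λ ≡ 3.
  x = λ² - 8 - 12 = 9 - 20 ≡ 8; y = λ·(8 - 8) - 12 ≡ 7. → (8, 7)
5P: (8, 7) + (12, 5). λ = (5 - 7)/(12 - 8) ≡ 17/4 mod 19. 4⁻¹ ≡ 5 (mod 19), so λ ≡ 9.
  x = λ² - 8 - 12 = 81 - 20 ≡ 4; y = λ·(8 - 4) - 7 ≡ 10. → (4, 10)
6P: (4, 10) + (12, 5). λ = (5 - 10)/(12 - 4) ≡ 14/8 mod 19. 8⁻¹ ≡ 12 (mod 19), so λ ≡ 16.
  x = λ² - 4 - 12 = 256 - 16 ≡ 12; y = λ·(4 - 12) - 10 ≡ 14. → (12, 14)
7P: (12, 14) + (12, 5): same x and y₁ ≡ -y₂, so the sum is O.
7P = O, so the order is 7.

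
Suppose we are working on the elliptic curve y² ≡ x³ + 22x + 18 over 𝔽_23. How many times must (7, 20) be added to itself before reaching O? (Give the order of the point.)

2P: tangent at (7, 20): λ = (3·7² + 22)/(2·20) ≡ 8/17. 17⁻¹ ≡ 19 (mod 23) since 17·19 = 323 ≡ 1, so λ ≡ 8·19 ≡ 14.
  x = λ² - 7 - 7 = 196 - 14 ≡ 21; y = λ·(7 - 21) - 20 ≡ 14. → (21, 14)
3P: (21, 14) + (7, 20). λ = (20 - 14)/(7 - 21) ≡ 6/9 mod 23. 9⁻¹ ≡ 18 (mod 23), so λ ≡ 16.
  x = λ² - 21 - 7 = 256 - 28 ≡ 21; y = λ·(21 - 21) - 14 ≡ 9. → (21, 9)
4P: (21, 9) + (7, 20). λ = (20 - 9)/(7 - 21) ≡ 11/9 mod 23. 9⁻¹ ≡ 18 (mod 23), so λ ≡ 14.
  x = λ² - 21 - 7 = 196 - 28 ≡ 7; y = λ·(21 - 7) - 9 ≡ 3. → (7, 3)
5P: (7, 3) + (7, 20): same x and y₁ ≡ -y₂, so the sum is O.
5P = O, so the order is 5.

5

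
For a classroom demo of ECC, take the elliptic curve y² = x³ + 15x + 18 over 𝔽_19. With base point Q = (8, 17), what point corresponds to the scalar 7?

(8, 17)

Double-and-add on 7 = (111)₂. Start with Q = (8, 17) for the leading 1-bit.
double: tangent at (8, 17): λ = (3·8² + 15)/(2·17) ≡ 17/15. 15⁻¹ ≡ 14 (mod 19) since 15·14 = 210 ≡ 1, so λ ≡ 17·14 ≡ 10.
  x = λ² - 8 - 8 = 100 - 16 ≡ 8; y = λ·(8 - 8) - 17 ≡ 2. → (8, 2)
add Q: (8, 2) + (8, 17): same x and y₁ ≡ -y₂, so the sum is O.
double: O + O = O (identity).
add Q: O + (8, 17) = (8, 17) (identity).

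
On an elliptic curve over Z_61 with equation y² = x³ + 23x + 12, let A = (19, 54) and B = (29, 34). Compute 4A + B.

(44, 25)

First 4A:
Double-and-add on 4 = (100)₂. Start with A = (19, 54) for the leading 1-bit.
double: tangent at (19, 54): λ = (3·19² + 23)/(2·54) ≡ 8/47. 47⁻¹ ≡ 13 (mod 61) since 47·13 = 611 ≡ 1, so λ ≡ 8·13 ≡ 43.
  x = λ² - 19 - 19 = 1849 - 38 ≡ 42; y = λ·(19 - 42) - 54 ≡ 55. → (42, 55)
double: tangent at (42, 55): λ = (3·42² + 23)/(2·55) ≡ 8/49. 49⁻¹ ≡ 5 (mod 61), so λ ≡ 8·5 ≡ 40.
  x = λ² - 42 - 42 = 1600 - 84 ≡ 52; y = λ·(42 - 52) - 55 ≡ 33. → (52, 33)
4A = (52, 33).
Finally 4A + B:
(52, 33) + (29, 34). λ = (34 - 33)/(29 - 52) ≡ 1/38 mod 61. 38⁻¹ ≡ 53 (mod 61) since 38·53 = 2014 ≡ 1, so λ ≡ 53.
  x = λ² - 52 - 29 = 2809 - 81 ≡ 44; y = λ·(52 - 44) - 33 ≡ 25. → (44, 25)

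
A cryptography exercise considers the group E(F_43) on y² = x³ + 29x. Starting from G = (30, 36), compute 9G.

(42, 20)

Repeated addition: build up to 9G.
2G: tangent at (30, 36): λ = (3·30² + 29)/(2·36) ≡ 20/29. 29⁻¹ ≡ 3 (mod 43) since 29·3 = 87 ≡ 1, so λ ≡ 20·3 ≡ 17.
  x = λ² - 30 - 30 = 289 - 60 ≡ 14; y = λ·(30 - 14) - 36 ≡ 21. → (14, 21)
3G: (14, 21) + (30, 36). λ = (36 - 21)/(30 - 14) ≡ 15/16 mod 43. 16⁻¹ ≡ 35 (mod 43), so λ ≡ 9.
  x = λ² - 14 - 30 = 81 - 44 ≡ 37; y = λ·(14 - 37) - 21 ≡ 30. → (37, 30)
4G: (37, 30) + (30, 36). λ = (36 - 30)/(30 - 37) ≡ 6/36 mod 43. 36⁻¹ ≡ 6 (mod 43) since 36·6 = 216 ≡ 1, so λ ≡ 36.
  x = λ² - 37 - 30 = 1296 - 67 ≡ 25; y = λ·(37 - 25) - 30 ≡ 15. → (25, 15)
5G: (25, 15) + (30, 36). λ = (36 - 15)/(30 - 25) ≡ 21/5 mod 43. 5⁻¹ ≡ 26 (mod 43), so λ ≡ 30.
  x = λ² - 25 - 30 = 900 - 55 ≡ 28; y = λ·(25 - 28) - 15 ≡ 24. → (28, 24)
6G: (28, 24) + (30, 36). λ = (36 - 24)/(30 - 28) ≡ 12/2 mod 43. 2⁻¹ ≡ 22 (mod 43), so λ ≡ 6.
  x = λ² - 28 - 30 = 36 - 58 ≡ 21; y = λ·(28 - 21) - 24 ≡ 18. → (21, 18)
7G: (21, 18) + (30, 36). λ = (36 - 18)/(30 - 21) ≡ 18/9 mod 43. 9⁻¹ ≡ 24 (mod 43) since 9·24 = 216 ≡ 1, so λ ≡ 2.
  x = λ² - 21 - 30 = 4 - 51 ≡ 39; y = λ·(21 - 39) - 18 ≡ 32. → (39, 32)
8G: (39, 32) + (30, 36). λ = (36 - 32)/(30 - 39) ≡ 4/34 mod 43. 34⁻¹ ≡ 19 (mod 43) since 34·19 = 646 ≡ 1, so λ ≡ 33.
  x = λ² - 39 - 30 = 1089 - 69 ≡ 31; y = λ·(39 - 31) - 32 ≡ 17. → (31, 17)
9G: (31, 17) + (30, 36). λ = (36 - 17)/(30 - 31) ≡ 19/42 mod 43. 42⁻¹ ≡ 42 (mod 43), so λ ≡ 24.
  x = λ² - 31 - 30 = 576 - 61 ≡ 42; y = λ·(31 - 42) - 17 ≡ 20. → (42, 20)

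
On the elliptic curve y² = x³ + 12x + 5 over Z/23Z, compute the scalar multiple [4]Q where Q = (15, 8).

(17, 19)

Repeated addition: build up to 4Q.
2Q: tangent at (15, 8): λ = (3·15² + 12)/(2·8) ≡ 20/16. 16⁻¹ ≡ 13 (mod 23) since 16·13 = 208 ≡ 1, so λ ≡ 20·13 ≡ 7.
  x = λ² - 15 - 15 = 49 - 30 ≡ 19; y = λ·(15 - 19) - 8 ≡ 10. → (19, 10)
3Q: (19, 10) + (15, 8). λ = (8 - 10)/(15 - 19) ≡ 21/19 mod 23. 19⁻¹ ≡ 17 (mod 23) since 19·17 = 323 ≡ 1, so λ ≡ 12.
  x = λ² - 19 - 15 = 144 - 34 ≡ 18; y = λ·(19 - 18) - 10 ≡ 2. → (18, 2)
4Q: (18, 2) + (15, 8). λ = (8 - 2)/(15 - 18) ≡ 6/20 mod 23. 20⁻¹ ≡ 15 (mod 23), so λ ≡ 21.
  x = λ² - 18 - 15 = 441 - 33 ≡ 17; y = λ·(18 - 17) - 2 ≡ 19. → (17, 19)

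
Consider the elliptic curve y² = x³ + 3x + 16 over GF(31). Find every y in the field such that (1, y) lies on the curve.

12, 19

x³ + 3x + 16 = 20 ≡ 20 (mod 31).
Square roots of 20 mod 31: 12 and 19 (since 12² = 144 ≡ 20).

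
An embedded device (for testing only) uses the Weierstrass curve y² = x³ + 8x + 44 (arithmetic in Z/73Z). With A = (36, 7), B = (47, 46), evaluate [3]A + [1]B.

First 3A:
Repeated addition: build up to 3A.
2A: tangent at (36, 7): λ = (3·36² + 8)/(2·7) ≡ 27/14. 14⁻¹ ≡ 47 (mod 73) since 14·47 = 658 ≡ 1, so λ ≡ 27·47 ≡ 28.
  x = λ² - 36 - 36 = 784 - 72 ≡ 55; y = λ·(36 - 55) - 7 ≡ 45. → (55, 45)
3A: (55, 45) + (36, 7). λ = (7 - 45)/(36 - 55) ≡ 35/54 mod 73. 54⁻¹ ≡ 23 (mod 73), so λ ≡ 2.
  x = λ² - 55 - 36 = 4 - 91 ≡ 59; y = λ·(55 - 59) - 45 ≡ 20. → (59, 20)
3A = (59, 20).
Finally 3A + B:
(59, 20) + (47, 46). λ = (46 - 20)/(47 - 59) ≡ 26/61 mod 73. 61⁻¹ ≡ 6 (mod 73) since 61·6 = 366 ≡ 1, so λ ≡ 10.
  x = λ² - 59 - 47 = 100 - 106 ≡ 67; y = λ·(59 - 67) - 20 ≡ 46. → (67, 46)

(67, 46)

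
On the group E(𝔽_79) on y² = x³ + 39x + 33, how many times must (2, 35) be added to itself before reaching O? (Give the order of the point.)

7

2P: tangent at (2, 35): λ = (3·2² + 39)/(2·35) ≡ 51/70. 70⁻¹ ≡ 35 (mod 79), so λ ≡ 51·35 ≡ 47.
  x = λ² - 2 - 2 = 2209 - 4 ≡ 72; y = λ·(2 - 72) - 35 ≡ 72. → (72, 72)
3P: (72, 72) + (2, 35). λ = (35 - 72)/(2 - 72) ≡ 42/9 mod 79. 9⁻¹ ≡ 44 (mod 79) since 9·44 = 396 ≡ 1, so λ ≡ 31.
  x = λ² - 72 - 2 = 961 - 74 ≡ 18; y = λ·(72 - 18) - 72 ≡ 22. → (18, 22)
4P: (18, 22) + (2, 35). λ = (35 - 22)/(2 - 18) ≡ 13/63 mod 79. 63⁻¹ ≡ 74 (mod 79), so λ ≡ 14.
  x = λ² - 18 - 2 = 196 - 20 ≡ 18; y = λ·(18 - 18) - 22 ≡ 57. → (18, 57)
5P: (18, 57) + (2, 35). λ = (35 - 57)/(2 - 18) ≡ 57/63 mod 79. 63⁻¹ ≡ 74 (mod 79) since 63·74 = 4662 ≡ 1, so λ ≡ 31.
  x = λ² - 18 - 2 = 961 - 20 ≡ 72; y = λ·(18 - 72) - 57 ≡ 7. → (72, 7)
6P: (72, 7) + (2, 35). λ = (35 - 7)/(2 - 72) ≡ 28/9 mod 79. 9⁻¹ ≡ 44 (mod 79), so λ ≡ 47.
  x = λ² - 72 - 2 = 2209 - 74 ≡ 2; y = λ·(72 - 2) - 7 ≡ 44. → (2, 44)
7P: (2, 44) + (2, 35): same x and y₁ ≡ -y₂, so the sum is O.
7P = O, so the order is 7.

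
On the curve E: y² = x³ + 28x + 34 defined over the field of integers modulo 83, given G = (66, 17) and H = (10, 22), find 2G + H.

First 2G:
Repeated addition: build up to 2G.
2G: tangent at (66, 17): λ = (3·66² + 28)/(2·17) ≡ 65/34. 34⁻¹ ≡ 22 (mod 83) since 34·22 = 748 ≡ 1, so λ ≡ 65·22 ≡ 19.
  x = λ² - 66 - 66 = 361 - 132 ≡ 63; y = λ·(66 - 63) - 17 ≡ 40. → (63, 40)
2G = (63, 40).
Finally 2G + H:
(63, 40) + (10, 22). λ = (22 - 40)/(10 - 63) ≡ 65/30 mod 83. 30⁻¹ ≡ 36 (mod 83), so λ ≡ 16.
  x = λ² - 63 - 10 = 256 - 73 ≡ 17; y = λ·(63 - 17) - 40 ≡ 32. → (17, 32)

(17, 32)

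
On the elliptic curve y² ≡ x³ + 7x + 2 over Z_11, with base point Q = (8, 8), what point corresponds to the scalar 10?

(7, 8)

Double-and-add on 10 = (1010)₂. Start with Q = (8, 8) for the leading 1-bit.
double: tangent at (8, 8): λ = (3·8² + 7)/(2·8) ≡ 1/5. 5⁻¹ ≡ 9 (mod 11) since 5·9 = 45 ≡ 1, so λ ≡ 1·9 ≡ 9.
  x = λ² - 8 - 8 = 81 - 16 ≡ 10; y = λ·(8 - 10) - 8 ≡ 7. → (10, 7)
double: tangent at (10, 7): λ = (3·10² + 7)/(2·7) ≡ 10/3. 3⁻¹ ≡ 4 (mod 11), so λ ≡ 10·4 ≡ 7.
  x = λ² - 10 - 10 = 49 - 20 ≡ 7; y = λ·(10 - 7) - 7 ≡ 3. → (7, 3)
add Q: (7, 3) + (8, 8). λ = (8 - 3)/(8 - 7) ≡ 5/1 mod 11. 1⁻¹ ≡ 1 (mod 11), so λ ≡ 5.
  x = λ² - 7 - 8 = 25 - 15 ≡ 10; y = λ·(7 - 10) - 3 ≡ 4. → (10, 4)
double: tangent at (10, 4): λ = (3·10² + 7)/(2·4) ≡ 10/8. 8⁻¹ ≡ 7 (mod 11) since 8·7 = 56 ≡ 1, so λ ≡ 10·7 ≡ 4.
  x = λ² - 10 - 10 = 16 - 20 ≡ 7; y = λ·(10 - 7) - 4 ≡ 8. → (7, 8)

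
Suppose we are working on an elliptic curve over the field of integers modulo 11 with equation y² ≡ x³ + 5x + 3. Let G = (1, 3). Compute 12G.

O

Double-and-add on 12 = (1100)₂. Start with G = (1, 3) for the leading 1-bit.
double: tangent at (1, 3): λ = (3·1² + 5)/(2·3) ≡ 8/6. 6⁻¹ ≡ 2 (mod 11), so λ ≡ 8·2 ≡ 5.
  x = λ² - 1 - 1 = 25 - 2 ≡ 1; y = λ·(1 - 1) - 3 ≡ 8. → (1, 8)
add G: (1, 8) + (1, 3): same x and y₁ ≡ -y₂, so the sum is O.
double: O + O = O (identity).
double: O + O = O (identity).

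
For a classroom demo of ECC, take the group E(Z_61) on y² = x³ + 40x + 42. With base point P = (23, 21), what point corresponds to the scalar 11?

(27, 2)

Repeated addition: build up to 11P.
2P: tangent at (23, 21): λ = (3·23² + 40)/(2·21) ≡ 41/42. 42⁻¹ ≡ 16 (mod 61), so λ ≡ 41·16 ≡ 46.
  x = λ² - 23 - 23 = 2116 - 46 ≡ 57; y = λ·(23 - 57) - 21 ≡ 1. → (57, 1)
3P: (57, 1) + (23, 21). λ = (21 - 1)/(23 - 57) ≡ 20/27 mod 61. 27⁻¹ ≡ 52 (mod 61) since 27·52 = 1404 ≡ 1, so λ ≡ 3.
  x = λ² - 57 - 23 = 9 - 80 ≡ 51; y = λ·(57 - 51) - 1 ≡ 17. → (51, 17)
4P: (51, 17) + (23, 21). λ = (21 - 17)/(23 - 51) ≡ 4/33 mod 61. 33⁻¹ ≡ 37 (mod 61), so λ ≡ 26.
  x = λ² - 51 - 23 = 676 - 74 ≡ 53; y = λ·(51 - 53) - 17 ≡ 53. → (53, 53)
5P: (53, 53) + (23, 21). λ = (21 - 53)/(23 - 53) ≡ 29/31 mod 61. 31⁻¹ ≡ 2 (mod 61), so λ ≡ 58.
  x = λ² - 53 - 23 = 3364 - 76 ≡ 55; y = λ·(53 - 55) - 53 ≡ 14. → (55, 14)
6P: (55, 14) + (23, 21). λ = (21 - 14)/(23 - 55) ≡ 7/29 mod 61. 29⁻¹ ≡ 40 (mod 61), so λ ≡ 36.
  x = λ² - 55 - 23 = 1296 - 78 ≡ 59; y = λ·(55 - 59) - 14 ≡ 25. → (59, 25)
7P: (59, 25) + (23, 21). λ = (21 - 25)/(23 - 59) ≡ 57/25 mod 61. 25⁻¹ ≡ 22 (mod 61), so λ ≡ 34.
  x = λ² - 59 - 23 = 1156 - 82 ≡ 37; y = λ·(59 - 37) - 25 ≡ 52. → (37, 52)
8P: (37, 52) + (23, 21). λ = (21 - 52)/(23 - 37) ≡ 30/47 mod 61. 47⁻¹ ≡ 13 (mod 61) since 47·13 = 611 ≡ 1, so λ ≡ 24.
  x = λ² - 37 - 23 = 576 - 60 ≡ 28; y = λ·(37 - 28) - 52 ≡ 42. → (28, 42)
9P: (28, 42) + (23, 21). λ = (21 - 42)/(23 - 28) ≡ 40/56 mod 61. 56⁻¹ ≡ 12 (mod 61), so λ ≡ 53.
  x = λ² - 28 - 23 = 2809 - 51 ≡ 13; y = λ·(28 - 13) - 42 ≡ 21. → (13, 21)
10P: (13, 21) + (23, 21). λ = (21 - 21)/(23 - 13) ≡ 0/10 mod 61. 10⁻¹ ≡ 55 (mod 61), so λ ≡ 0.
  x = λ² - 13 - 23 = 0 - 36 ≡ 25; y = λ·(13 - 25) - 21 ≡ 40. → (25, 40)
11P: (25, 40) + (23, 21). λ = (21 - 40)/(23 - 25) ≡ 42/59 mod 61. 59⁻¹ ≡ 30 (mod 61) since 59·30 = 1770 ≡ 1, so λ ≡ 40.
  x = λ² - 25 - 23 = 1600 - 48 ≡ 27; y = λ·(25 - 27) - 40 ≡ 2. → (27, 2)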